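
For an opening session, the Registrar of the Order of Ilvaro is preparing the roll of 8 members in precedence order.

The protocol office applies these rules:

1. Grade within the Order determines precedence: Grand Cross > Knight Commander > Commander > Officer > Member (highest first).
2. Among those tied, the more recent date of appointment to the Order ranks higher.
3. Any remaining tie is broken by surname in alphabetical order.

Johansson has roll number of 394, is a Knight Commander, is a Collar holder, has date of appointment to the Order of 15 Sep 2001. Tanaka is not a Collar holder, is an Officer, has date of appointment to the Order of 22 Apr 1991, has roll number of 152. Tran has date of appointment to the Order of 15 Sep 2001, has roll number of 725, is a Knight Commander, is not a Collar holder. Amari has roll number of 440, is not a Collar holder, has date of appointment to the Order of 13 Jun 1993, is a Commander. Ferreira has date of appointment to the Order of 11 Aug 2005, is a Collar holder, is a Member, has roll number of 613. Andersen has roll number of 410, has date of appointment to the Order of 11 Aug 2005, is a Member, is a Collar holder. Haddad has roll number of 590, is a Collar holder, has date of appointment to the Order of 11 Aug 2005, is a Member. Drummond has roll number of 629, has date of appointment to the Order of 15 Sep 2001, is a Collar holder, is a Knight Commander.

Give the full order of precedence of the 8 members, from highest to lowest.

Drummond, Johansson, Tran, Amari, Tanaka, Andersen, Ferreira, Haddad

By grade within the Order: Drummond, Johansson and Tran (Knight Commander); then Amari (Commander); then Tanaka (Officer); then Andersen, Ferreira and Haddad (Member).
Drummond, Johansson and Tran all have date of appointment to the Order 15 Sep 2001, so the next rule applies.
Among Drummond, Johansson and Tran, alphabetically by surname: Drummond before Johansson before Tran.
Andersen, Ferreira and Haddad all have date of appointment to the Order 11 Aug 2005, so the next rule applies.
Among Andersen, Ferreira and Haddad, alphabetically by surname: Andersen before Ferreira before Haddad.
Full order: Drummond, Johansson, Tran, Amari, Tanaka, Andersen, Ferreira, Haddad.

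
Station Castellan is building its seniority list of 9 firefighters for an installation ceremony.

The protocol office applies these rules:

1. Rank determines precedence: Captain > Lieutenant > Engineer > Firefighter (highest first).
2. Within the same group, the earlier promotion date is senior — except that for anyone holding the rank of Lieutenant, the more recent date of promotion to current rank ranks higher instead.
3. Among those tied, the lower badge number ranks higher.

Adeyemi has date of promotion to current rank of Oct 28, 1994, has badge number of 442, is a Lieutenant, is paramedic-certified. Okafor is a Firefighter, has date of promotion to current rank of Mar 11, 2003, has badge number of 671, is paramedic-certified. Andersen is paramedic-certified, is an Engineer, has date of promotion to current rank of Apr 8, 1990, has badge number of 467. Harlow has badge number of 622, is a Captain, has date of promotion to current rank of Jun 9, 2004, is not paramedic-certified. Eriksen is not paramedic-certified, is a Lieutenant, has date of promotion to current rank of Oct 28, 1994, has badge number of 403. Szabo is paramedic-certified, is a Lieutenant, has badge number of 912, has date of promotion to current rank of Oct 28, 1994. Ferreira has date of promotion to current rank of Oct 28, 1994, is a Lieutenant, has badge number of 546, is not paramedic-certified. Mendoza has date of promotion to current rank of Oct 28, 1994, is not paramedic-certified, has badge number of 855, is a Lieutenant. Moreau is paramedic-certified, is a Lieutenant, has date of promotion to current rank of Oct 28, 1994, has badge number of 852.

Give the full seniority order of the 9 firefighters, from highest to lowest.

By rank: Harlow (Captain); then Eriksen, Adeyemi, Ferreira, Moreau, Mendoza and Szabo (Lieutenant); then Andersen (Engineer); then Okafor (Firefighter).
Eriksen, Adeyemi, Ferreira, Moreau, Mendoza and Szabo all have date of promotion to current rank Oct 28, 1994, so the next rule applies.
Among Eriksen, Adeyemi, Ferreira, Moreau, Mendoza and Szabo, by badge number (lower first): Eriksen (403) before Adeyemi (442) before Ferreira (546) before Moreau (852) before Mendoza (855) before Szabo (912).
Full order: Harlow, Eriksen, Adeyemi, Ferreira, Moreau, Mendoza, Szabo, Andersen, Okafor.

Harlow, Eriksen, Adeyemi, Ferreira, Moreau, Mendoza, Szabo, Andersen, Okafor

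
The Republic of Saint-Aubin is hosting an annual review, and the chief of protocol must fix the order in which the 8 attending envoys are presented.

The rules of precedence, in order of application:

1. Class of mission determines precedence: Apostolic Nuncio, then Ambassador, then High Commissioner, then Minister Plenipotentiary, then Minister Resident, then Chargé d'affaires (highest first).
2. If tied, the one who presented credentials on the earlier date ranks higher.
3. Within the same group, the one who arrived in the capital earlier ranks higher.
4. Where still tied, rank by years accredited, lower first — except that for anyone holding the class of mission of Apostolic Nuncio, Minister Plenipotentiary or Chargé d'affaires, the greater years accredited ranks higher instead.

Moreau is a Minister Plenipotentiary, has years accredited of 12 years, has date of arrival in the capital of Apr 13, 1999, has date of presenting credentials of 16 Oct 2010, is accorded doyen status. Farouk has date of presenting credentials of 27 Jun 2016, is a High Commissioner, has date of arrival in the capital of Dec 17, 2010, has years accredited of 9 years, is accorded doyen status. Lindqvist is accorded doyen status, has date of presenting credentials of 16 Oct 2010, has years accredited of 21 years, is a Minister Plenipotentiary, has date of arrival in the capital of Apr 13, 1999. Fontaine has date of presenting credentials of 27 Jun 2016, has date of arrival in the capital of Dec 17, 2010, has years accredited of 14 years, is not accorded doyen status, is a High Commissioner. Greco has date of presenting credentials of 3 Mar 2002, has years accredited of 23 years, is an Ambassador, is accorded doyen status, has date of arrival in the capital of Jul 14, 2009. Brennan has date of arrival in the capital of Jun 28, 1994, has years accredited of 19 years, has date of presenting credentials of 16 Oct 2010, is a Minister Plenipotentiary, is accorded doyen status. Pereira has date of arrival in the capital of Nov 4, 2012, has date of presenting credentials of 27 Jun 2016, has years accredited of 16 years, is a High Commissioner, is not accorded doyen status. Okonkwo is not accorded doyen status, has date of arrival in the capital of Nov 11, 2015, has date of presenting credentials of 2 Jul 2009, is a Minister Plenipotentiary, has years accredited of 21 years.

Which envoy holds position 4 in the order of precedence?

By class of mission: Greco (Ambassador); then Farouk, Fontaine and Pereira (High Commissioner); then Okonkwo, Brennan, Lindqvist and Moreau (Minister Plenipotentiary).
Farouk, Fontaine and Pereira all have date of presenting credentials 27 Jun 2016, so the next rule applies.
Among Farouk, Fontaine and Pereira, by date of arrival in the capital (earlier first): Farouk and Fontaine (Dec 17, 2010) before Pereira (Nov 4, 2012).
Among Farouk and Fontaine, by years accredited (lower first): Farouk (9 years) before Fontaine (14 years).
Among Okonkwo, Brennan, Lindqvist and Moreau, by date of presenting credentials (earlier first): Okonkwo (2 Jul 2009) before Brennan, Lindqvist and Moreau (16 Oct 2010).
Among Brennan, Lindqvist and Moreau, by date of arrival in the capital (earlier first): Brennan (Jun 28, 1994) before Lindqvist and Moreau (Apr 13, 1999).
Among Lindqvist and Moreau, by years accredited (higher first) (reversed rule for this group): Lindqvist (21 years) before Moreau (12 years).
Order: Greco, Farouk, Fontaine, Pereira, Okonkwo, Brennan, Lindqvist, Moreau.

Pereira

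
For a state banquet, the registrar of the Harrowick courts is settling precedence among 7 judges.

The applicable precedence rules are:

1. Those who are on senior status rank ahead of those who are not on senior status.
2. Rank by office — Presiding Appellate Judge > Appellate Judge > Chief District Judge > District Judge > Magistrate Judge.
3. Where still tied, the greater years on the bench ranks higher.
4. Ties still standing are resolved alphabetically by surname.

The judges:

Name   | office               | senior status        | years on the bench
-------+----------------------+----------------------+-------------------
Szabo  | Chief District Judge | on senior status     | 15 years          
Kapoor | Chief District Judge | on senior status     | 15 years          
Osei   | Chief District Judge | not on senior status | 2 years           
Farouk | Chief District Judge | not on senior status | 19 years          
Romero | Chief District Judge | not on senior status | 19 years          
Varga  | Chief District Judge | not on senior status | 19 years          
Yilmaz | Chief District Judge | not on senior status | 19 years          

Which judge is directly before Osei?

By the first rule: Kapoor and Szabo (both on senior status); then Farouk, Romero, Varga, Yilmaz and Osei (each not on senior status).
Kapoor and Szabo are each Chief District Judge, so the next rule applies.
Kapoor and Szabo both have years on the bench 15 years, so the next rule applies.
Among Kapoor and Szabo, alphabetically by surname: Kapoor before Szabo.
Farouk, Romero, Varga, Yilmaz and Osei are each Chief District Judge, so the next rule applies.
Among Farouk, Romero, Varga, Yilmaz and Osei, by years on the bench (higher first): Farouk, Romero, Varga and Yilmaz (19 years) before Osei (2 years).
Among Farouk, Romero, Varga and Yilmaz, alphabetically by surname: Farouk before Romero before Varga before Yilmaz.
Order: Kapoor, Szabo, Farouk, Romero, Varga, Yilmaz, Osei.

Yilmaz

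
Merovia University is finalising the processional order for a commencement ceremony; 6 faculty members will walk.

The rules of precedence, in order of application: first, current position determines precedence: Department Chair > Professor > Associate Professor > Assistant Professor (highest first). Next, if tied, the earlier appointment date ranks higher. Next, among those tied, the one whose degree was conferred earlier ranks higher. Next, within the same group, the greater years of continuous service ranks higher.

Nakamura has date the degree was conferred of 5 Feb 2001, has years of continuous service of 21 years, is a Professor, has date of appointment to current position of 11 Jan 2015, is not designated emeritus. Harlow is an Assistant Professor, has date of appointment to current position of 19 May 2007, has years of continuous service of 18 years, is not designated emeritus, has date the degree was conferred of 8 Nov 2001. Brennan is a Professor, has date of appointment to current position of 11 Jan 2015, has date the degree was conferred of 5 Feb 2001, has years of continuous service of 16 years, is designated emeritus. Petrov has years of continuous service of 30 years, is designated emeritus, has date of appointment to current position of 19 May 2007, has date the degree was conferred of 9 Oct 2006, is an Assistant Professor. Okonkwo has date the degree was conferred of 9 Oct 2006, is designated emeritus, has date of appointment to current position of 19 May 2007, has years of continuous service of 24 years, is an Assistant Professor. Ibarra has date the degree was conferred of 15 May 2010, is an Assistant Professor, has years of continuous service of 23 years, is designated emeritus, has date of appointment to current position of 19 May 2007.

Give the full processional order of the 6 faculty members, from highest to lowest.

Nakamura, Brennan, Harlow, Petrov, Okonkwo, Ibarra

By current position: Nakamura and Brennan (Professor); then Harlow, Petrov, Okonkwo and Ibarra (Assistant Professor).
Nakamura and Brennan both have date of appointment to current position 11 Jan 2015, so the next rule applies.
Nakamura and Brennan both have date the degree was conferred 5 Feb 2001, so the next rule applies.
Among Nakamura and Brennan, by years of continuous service (higher first): Nakamura (21 years) before Brennan (16 years).
Harlow, Petrov, Okonkwo and Ibarra all have date of appointment to current position 19 May 2007, so the next rule applies.
Among Harlow, Petrov, Okonkwo and Ibarra, by date the degree was conferred (earlier first): Harlow (8 Nov 2001) before Petrov and Okonkwo (9 Oct 2006) before Ibarra (15 May 2010).
Among Petrov and Okonkwo, by years of continuous service (higher first): Petrov (30 years) before Okonkwo (24 years).
Full order: Nakamura, Brennan, Harlow, Petrov, Okonkwo, Ibarra.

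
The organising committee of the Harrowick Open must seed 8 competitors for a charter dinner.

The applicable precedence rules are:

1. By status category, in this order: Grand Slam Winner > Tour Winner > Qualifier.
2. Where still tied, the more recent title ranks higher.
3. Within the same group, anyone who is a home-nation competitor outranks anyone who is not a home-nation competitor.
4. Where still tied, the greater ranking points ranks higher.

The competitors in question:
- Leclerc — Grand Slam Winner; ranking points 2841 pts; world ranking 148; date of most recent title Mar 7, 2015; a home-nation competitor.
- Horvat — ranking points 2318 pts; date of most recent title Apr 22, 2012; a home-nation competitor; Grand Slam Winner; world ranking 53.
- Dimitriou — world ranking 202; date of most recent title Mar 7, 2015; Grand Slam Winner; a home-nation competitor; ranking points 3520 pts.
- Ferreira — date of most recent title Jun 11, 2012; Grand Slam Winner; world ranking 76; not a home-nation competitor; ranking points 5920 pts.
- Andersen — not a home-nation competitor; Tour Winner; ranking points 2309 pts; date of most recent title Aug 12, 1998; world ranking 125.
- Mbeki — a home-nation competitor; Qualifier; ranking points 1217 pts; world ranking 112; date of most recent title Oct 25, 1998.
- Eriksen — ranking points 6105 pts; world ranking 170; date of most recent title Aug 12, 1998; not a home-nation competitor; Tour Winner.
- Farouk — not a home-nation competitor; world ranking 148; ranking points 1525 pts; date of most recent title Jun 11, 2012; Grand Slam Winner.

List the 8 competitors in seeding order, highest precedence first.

By status category: Dimitriou, Leclerc, Ferreira, Farouk and Horvat (Grand Slam Winner); then Eriksen and Andersen (Tour Winner); then Mbeki (Qualifier).
Among Dimitriou, Leclerc, Ferreira, Farouk and Horvat, by date of most recent title (later first): Dimitriou and Leclerc (Mar 7, 2015) before Ferreira and Farouk (Jun 11, 2012) before Horvat (Apr 22, 2012).
Dimitriou and Leclerc are each a home-nation competitor, so the next rule applies.
Among Dimitriou and Leclerc, by ranking points (higher first): Dimitriou (3520 pts) before Leclerc (2841 pts).
Ferreira and Farouk are each not a home-nation competitor, so the next rule applies.
Among Ferreira and Farouk, by ranking points (higher first): Ferreira (5920 pts) before Farouk (1525 pts).
Eriksen and Andersen both have date of most recent title Aug 12, 1998, so the next rule applies.
Eriksen and Andersen are each not a home-nation competitor, so the next rule applies.
Among Eriksen and Andersen, by ranking points (higher first): Eriksen (6105 pts) before Andersen (2309 pts).
Full order: Dimitriou, Leclerc, Ferreira, Farouk, Horvat, Eriksen, Andersen, Mbeki.

Dimitriou, Leclerc, Ferreira, Farouk, Horvat, Eriksen, Andersen, Mbeki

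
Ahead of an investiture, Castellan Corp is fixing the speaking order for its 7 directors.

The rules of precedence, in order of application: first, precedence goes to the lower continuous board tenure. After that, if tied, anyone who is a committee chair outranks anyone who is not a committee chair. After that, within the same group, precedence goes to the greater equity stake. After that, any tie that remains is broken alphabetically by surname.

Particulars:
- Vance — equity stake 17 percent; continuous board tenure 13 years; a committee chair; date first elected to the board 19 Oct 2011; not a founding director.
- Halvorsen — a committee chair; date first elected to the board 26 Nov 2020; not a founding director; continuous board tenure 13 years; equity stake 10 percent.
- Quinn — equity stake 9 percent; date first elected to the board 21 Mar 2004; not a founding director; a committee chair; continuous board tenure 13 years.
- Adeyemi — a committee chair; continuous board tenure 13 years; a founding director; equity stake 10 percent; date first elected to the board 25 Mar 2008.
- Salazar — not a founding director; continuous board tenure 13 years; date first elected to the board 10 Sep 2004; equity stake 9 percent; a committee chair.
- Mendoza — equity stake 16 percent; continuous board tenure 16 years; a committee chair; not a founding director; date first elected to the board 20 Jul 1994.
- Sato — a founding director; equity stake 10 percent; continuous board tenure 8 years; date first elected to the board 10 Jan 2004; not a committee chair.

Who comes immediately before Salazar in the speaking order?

By continuous board tenure (lower first): Sato (8 years); then Vance, Adeyemi, Halvorsen, Quinn and Salazar (each 13 years); then Mendoza (16 years).
Vance, Adeyemi, Halvorsen, Quinn and Salazar are each a committee chair, so the next rule applies.
Among Vance, Adeyemi, Halvorsen, Quinn and Salazar, by equity stake (higher first): Vance (17 percent) before Adeyemi and Halvorsen (10 percent) before Quinn and Salazar (9 percent).
Among Adeyemi and Halvorsen, alphabetically by surname: Adeyemi before Halvorsen.
Among Quinn and Salazar, alphabetically by surname: Quinn before Salazar.
Order: Sato, Vance, Adeyemi, Halvorsen, Quinn, Salazar, Mendoza.

Quinn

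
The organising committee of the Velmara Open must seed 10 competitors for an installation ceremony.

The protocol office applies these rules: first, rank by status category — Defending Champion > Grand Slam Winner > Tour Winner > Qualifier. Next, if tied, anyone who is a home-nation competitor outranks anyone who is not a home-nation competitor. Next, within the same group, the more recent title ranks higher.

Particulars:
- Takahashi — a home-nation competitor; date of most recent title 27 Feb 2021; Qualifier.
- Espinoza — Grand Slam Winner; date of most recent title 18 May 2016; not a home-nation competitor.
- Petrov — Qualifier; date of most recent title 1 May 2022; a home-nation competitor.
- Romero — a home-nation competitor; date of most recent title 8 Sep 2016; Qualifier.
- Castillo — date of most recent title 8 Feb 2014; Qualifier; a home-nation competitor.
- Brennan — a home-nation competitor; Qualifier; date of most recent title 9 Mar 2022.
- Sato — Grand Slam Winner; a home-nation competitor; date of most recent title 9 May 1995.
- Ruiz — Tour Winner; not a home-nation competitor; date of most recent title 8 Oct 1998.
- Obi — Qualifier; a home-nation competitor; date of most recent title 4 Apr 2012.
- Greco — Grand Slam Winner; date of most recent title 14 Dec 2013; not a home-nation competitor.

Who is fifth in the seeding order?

Petrov

By status category: Sato, Espinoza and Greco (Grand Slam Winner); then Ruiz (Tour Winner); then Petrov, Brennan, Takahashi, Romero, Castillo and Obi (Qualifier).
Among Sato, Espinoza and Greco, a home-nation competitor before not a home-nation competitor: Sato (a home-nation competitor) before Espinoza and Greco (not a home-nation competitor).
Among Espinoza and Greco, by date of most recent title (later first): Espinoza (18 May 2016) before Greco (14 Dec 2013).
Petrov, Brennan, Takahashi, Romero, Castillo and Obi are each a home-nation competitor, so the next rule applies.
Among Petrov, Brennan, Takahashi, Romero, Castillo and Obi, by date of most recent title (later first): Petrov (1 May 2022) before Brennan (9 Mar 2022) before Takahashi (27 Feb 2021) before Romero (8 Sep 2016) before Castillo (8 Feb 2014) before Obi (4 Apr 2012).
Order: Sato, Espinoza, Greco, Ruiz, Petrov, Brennan, Takahashi, Romero, Castillo, Obi.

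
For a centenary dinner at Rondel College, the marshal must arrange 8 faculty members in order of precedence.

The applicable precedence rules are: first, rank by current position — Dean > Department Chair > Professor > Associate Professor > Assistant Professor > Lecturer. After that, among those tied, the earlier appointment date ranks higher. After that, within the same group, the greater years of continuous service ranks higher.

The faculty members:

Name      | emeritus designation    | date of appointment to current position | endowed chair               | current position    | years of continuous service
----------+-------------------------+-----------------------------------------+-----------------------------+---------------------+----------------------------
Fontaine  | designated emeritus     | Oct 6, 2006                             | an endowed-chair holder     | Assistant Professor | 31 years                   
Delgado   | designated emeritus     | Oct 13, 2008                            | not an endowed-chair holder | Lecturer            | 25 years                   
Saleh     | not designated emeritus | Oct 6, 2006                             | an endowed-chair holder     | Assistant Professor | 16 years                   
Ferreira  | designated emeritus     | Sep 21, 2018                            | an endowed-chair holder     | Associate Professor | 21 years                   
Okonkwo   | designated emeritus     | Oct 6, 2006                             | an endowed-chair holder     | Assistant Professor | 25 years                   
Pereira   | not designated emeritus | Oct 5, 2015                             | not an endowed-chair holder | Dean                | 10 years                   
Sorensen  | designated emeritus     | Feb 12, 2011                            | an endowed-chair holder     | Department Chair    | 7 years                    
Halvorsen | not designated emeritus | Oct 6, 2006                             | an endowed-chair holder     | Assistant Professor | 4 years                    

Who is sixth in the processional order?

Saleh

By current position: Pereira (Dean); then Sorensen (Department Chair); then Ferreira (Associate Professor); then Fontaine, Okonkwo, Saleh and Halvorsen (Assistant Professor); then Delgado (Lecturer).
Fontaine, Okonkwo, Saleh and Halvorsen all have date of appointment to current position Oct 6, 2006, so the next rule applies.
Among Fontaine, Okonkwo, Saleh and Halvorsen, by years of continuous service (higher first): Fontaine (31 years) before Okonkwo (25 years) before Saleh (16 years) before Halvorsen (4 years).
Order: Pereira, Sorensen, Ferreira, Fontaine, Okonkwo, Saleh, Halvorsen, Delgado.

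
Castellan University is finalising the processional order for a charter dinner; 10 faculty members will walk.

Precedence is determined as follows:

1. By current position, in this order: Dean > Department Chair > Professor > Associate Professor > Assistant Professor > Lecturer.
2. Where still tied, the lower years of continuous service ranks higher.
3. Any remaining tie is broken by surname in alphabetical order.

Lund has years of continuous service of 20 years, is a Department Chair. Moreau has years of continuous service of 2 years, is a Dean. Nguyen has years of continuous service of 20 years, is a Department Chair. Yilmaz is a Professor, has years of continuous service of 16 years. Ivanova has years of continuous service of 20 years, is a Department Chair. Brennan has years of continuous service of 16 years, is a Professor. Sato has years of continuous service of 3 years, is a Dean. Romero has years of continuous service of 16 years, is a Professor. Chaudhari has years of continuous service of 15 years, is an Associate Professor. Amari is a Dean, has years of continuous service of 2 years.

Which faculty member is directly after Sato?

By current position: Amari, Moreau and Sato (Dean); then Ivanova, Lund and Nguyen (Department Chair); then Brennan, Romero and Yilmaz (Professor); then Chaudhari (Associate Professor).
Among Amari, Moreau and Sato, by years of continuous service (lower first): Amari and Moreau (2 years) before Sato (3 years).
Among Amari and Moreau, alphabetically by surname: Amari before Moreau.
Ivanova, Lund and Nguyen all have years of continuous service 20 years, so the next rule applies.
Among Ivanova, Lund and Nguyen, alphabetically by surname: Ivanova before Lund before Nguyen.
Brennan, Romero and Yilmaz all have years of continuous service 16 years, so the next rule applies.
Among Brennan, Romero and Yilmaz, alphabetically by surname: Brennan before Romero before Yilmaz.
Order: Amari, Moreau, Sato, Ivanova, Lund, Nguyen, Brennan, Romero, Yilmaz, Chaudhari.

Ivanova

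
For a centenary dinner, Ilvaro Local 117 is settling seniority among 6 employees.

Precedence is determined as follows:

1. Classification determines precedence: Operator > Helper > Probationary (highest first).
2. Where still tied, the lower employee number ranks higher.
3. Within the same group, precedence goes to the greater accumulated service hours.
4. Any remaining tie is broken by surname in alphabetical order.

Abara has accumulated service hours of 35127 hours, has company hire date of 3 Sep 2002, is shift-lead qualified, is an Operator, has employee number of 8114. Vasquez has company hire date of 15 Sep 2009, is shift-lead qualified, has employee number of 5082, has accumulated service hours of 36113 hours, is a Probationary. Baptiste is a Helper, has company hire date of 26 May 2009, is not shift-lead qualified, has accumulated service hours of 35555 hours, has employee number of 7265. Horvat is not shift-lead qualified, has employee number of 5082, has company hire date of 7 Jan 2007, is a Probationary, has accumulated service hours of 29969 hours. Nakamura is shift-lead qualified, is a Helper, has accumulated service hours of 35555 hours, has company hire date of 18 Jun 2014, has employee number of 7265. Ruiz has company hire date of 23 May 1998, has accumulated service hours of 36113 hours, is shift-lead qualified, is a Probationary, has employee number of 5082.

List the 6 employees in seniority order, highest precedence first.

By classification: Abara (Operator); then Baptiste and Nakamura (Helper); then Ruiz, Vasquez and Horvat (Probationary).
Baptiste and Nakamura both have employee number 7265, so the next rule applies.
Baptiste and Nakamura both have accumulated service hours 35555 hours, so the next rule applies.
Among Baptiste and Nakamura, alphabetically by surname: Baptiste before Nakamura.
Ruiz, Vasquez and Horvat all have employee number 5082, so the next rule applies.
Among Ruiz, Vasquez and Horvat, by accumulated service hours (higher first): Ruiz and Vasquez (36113 hours) before Horvat (29969 hours).
Among Ruiz and Vasquez, alphabetically by surname: Ruiz before Vasquez.
Full order: Abara, Baptiste, Nakamura, Ruiz, Vasquez, Horvat.

Abara, Baptiste, Nakamura, Ruiz, Vasquez, Horvat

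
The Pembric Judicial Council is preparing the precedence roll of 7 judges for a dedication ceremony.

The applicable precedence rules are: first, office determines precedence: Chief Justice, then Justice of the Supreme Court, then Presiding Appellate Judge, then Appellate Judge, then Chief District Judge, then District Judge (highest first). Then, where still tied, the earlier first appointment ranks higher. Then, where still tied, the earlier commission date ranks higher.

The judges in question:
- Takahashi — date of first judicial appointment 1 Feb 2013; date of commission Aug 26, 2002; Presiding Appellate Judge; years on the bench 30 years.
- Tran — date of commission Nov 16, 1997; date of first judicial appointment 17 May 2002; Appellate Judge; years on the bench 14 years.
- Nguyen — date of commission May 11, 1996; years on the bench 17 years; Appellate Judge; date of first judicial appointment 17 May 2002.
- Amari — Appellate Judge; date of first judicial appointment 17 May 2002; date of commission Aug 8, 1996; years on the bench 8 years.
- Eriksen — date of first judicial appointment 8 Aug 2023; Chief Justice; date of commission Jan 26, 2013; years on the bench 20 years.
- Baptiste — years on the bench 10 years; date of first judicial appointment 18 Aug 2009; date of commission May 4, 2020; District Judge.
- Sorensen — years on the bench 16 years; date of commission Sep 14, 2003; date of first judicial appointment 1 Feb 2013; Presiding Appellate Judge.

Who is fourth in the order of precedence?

By office: Eriksen (Chief Justice); then Takahashi and Sorensen (Presiding Appellate Judge); then Nguyen, Amari and Tran (Appellate Judge); then Baptiste (District Judge).
Takahashi and Sorensen both have date of first judicial appointment 1 Feb 2013, so the next rule applies.
Among Takahashi and Sorensen, by date of commission (earlier first): Takahashi (Aug 26, 2002) before Sorensen (Sep 14, 2003).
Nguyen, Amari and Tran all have date of first judicial appointment 17 May 2002, so the next rule applies.
Among Nguyen, Amari and Tran, by date of commission (earlier first): Nguyen (May 11, 1996) before Amari (Aug 8, 1996) before Tran (Nov 16, 1997).
Order: Eriksen, Takahashi, Sorensen, Nguyen, Amari, Tran, Baptiste.

Nguyen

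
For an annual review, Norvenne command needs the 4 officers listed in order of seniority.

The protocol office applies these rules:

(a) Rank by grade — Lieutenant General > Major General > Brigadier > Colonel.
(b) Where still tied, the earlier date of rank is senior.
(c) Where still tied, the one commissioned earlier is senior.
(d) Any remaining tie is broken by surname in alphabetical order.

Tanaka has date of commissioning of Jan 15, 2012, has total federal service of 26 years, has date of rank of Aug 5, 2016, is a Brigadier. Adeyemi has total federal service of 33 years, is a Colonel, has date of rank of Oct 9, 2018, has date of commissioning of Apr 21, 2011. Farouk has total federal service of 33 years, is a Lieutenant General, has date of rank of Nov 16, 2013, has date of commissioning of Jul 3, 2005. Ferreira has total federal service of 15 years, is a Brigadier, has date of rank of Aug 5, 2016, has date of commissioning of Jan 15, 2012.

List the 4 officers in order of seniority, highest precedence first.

By grade: Farouk (Lieutenant General); then Ferreira and Tanaka (Brigadier); then Adeyemi (Colonel).
Ferreira and Tanaka both have date of rank Aug 5, 2016, so the next rule applies.
Ferreira and Tanaka both have date of commissioning Jan 15, 2012, so the next rule applies.
Among Ferreira and Tanaka, alphabetically by surname: Ferreira before Tanaka.
Full order: Farouk, Ferreira, Tanaka, Adeyemi.

Farouk, Ferreira, Tanaka, Adeyemi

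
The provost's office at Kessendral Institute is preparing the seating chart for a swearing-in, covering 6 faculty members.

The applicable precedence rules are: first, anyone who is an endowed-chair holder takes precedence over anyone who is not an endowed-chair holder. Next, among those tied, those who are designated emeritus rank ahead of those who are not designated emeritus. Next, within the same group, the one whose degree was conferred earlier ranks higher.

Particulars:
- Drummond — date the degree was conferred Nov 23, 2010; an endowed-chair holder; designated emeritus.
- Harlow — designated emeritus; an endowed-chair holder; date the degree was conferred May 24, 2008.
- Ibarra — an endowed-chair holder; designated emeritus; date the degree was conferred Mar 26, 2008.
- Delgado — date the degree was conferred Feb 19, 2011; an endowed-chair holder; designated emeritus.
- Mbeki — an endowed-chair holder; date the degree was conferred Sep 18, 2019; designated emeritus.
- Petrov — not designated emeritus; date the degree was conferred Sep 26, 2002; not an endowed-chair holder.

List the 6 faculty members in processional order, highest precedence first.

Ibarra, Harlow, Drummond, Delgado, Mbeki, Petrov

By the first rule: Ibarra, Harlow, Drummond, Delgado and Mbeki (each an endowed-chair holder); then Petrov (not an endowed-chair holder).
Ibarra, Harlow, Drummond, Delgado and Mbeki are each designated emeritus, so the next rule applies.
Among Ibarra, Harlow, Drummond, Delgado and Mbeki, by date the degree was conferred (earlier first): Ibarra (Mar 26, 2008) before Harlow (May 24, 2008) before Drummond (Nov 23, 2010) before Delgado (Feb 19, 2011) before Mbeki (Sep 18, 2019).
Full order: Ibarra, Harlow, Drummond, Delgado, Mbeki, Petrov.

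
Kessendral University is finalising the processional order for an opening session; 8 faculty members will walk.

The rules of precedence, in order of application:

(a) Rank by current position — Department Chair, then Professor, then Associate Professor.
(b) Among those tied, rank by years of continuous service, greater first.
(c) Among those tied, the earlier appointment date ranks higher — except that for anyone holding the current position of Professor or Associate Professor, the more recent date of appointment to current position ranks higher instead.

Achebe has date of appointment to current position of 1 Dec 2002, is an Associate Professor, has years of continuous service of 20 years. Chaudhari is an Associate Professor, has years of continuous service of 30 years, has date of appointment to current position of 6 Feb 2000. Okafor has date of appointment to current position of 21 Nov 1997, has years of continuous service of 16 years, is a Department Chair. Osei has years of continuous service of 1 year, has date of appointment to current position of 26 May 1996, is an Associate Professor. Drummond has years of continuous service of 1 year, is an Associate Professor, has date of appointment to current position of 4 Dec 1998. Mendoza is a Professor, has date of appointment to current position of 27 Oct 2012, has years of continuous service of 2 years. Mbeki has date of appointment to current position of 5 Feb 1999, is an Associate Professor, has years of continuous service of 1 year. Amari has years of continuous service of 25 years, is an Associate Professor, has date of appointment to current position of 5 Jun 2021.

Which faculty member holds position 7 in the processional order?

Drummond

By current position: Okafor (Department Chair); then Mendoza (Professor); then Chaudhari, Amari, Achebe, Mbeki, Drummond and Osei (Associate Professor).
Among Chaudhari, Amari, Achebe, Mbeki, Drummond and Osei, by years of continuous service (higher first): Chaudhari (30 years) before Amari (25 years) before Achebe (20 years) before Mbeki, Drummond and Osei (1 year).
Among Mbeki, Drummond and Osei, by date of appointment to current position (later first) (reversed rule for this group): Mbeki (5 Feb 1999) before Drummond (4 Dec 1998) before Osei (26 May 1996).
Order: Okafor, Mendoza, Chaudhari, Amari, Achebe, Mbeki, Drummond, Osei.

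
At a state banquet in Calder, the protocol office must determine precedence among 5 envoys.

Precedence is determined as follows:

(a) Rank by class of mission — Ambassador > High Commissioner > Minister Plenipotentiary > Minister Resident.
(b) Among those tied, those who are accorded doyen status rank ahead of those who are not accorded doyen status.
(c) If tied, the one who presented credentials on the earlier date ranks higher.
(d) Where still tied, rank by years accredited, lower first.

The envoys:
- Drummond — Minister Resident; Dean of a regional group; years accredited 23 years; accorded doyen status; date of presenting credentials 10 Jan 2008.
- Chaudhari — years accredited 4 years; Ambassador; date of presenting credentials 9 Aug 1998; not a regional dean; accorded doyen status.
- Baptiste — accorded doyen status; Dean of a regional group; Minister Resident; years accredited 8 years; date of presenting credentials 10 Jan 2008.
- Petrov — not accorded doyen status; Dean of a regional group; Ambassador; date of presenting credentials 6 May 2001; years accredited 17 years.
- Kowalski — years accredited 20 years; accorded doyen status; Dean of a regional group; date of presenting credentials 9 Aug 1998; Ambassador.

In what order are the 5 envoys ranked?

Chaudhari, Kowalski, Petrov, Baptiste, Drummond

By class of mission: Chaudhari, Kowalski and Petrov (Ambassador); then Baptiste and Drummond (Minister Resident).
Among Chaudhari, Kowalski and Petrov, accorded doyen status before not accorded doyen status: Chaudhari and Kowalski (accorded doyen status) before Petrov (not accorded doyen status).
Chaudhari and Kowalski both have date of presenting credentials 9 Aug 1998, so the next rule applies.
Among Chaudhari and Kowalski, by years accredited (lower first): Chaudhari (4 years) before Kowalski (20 years).
Baptiste and Drummond are each accorded doyen status, so the next rule applies.
Baptiste and Drummond both have date of presenting credentials 10 Jan 2008, so the next rule applies.
Among Baptiste and Drummond, by years accredited (lower first): Baptiste (8 years) before Drummond (23 years).
Full order: Chaudhari, Kowalski, Petrov, Baptiste, Drummond.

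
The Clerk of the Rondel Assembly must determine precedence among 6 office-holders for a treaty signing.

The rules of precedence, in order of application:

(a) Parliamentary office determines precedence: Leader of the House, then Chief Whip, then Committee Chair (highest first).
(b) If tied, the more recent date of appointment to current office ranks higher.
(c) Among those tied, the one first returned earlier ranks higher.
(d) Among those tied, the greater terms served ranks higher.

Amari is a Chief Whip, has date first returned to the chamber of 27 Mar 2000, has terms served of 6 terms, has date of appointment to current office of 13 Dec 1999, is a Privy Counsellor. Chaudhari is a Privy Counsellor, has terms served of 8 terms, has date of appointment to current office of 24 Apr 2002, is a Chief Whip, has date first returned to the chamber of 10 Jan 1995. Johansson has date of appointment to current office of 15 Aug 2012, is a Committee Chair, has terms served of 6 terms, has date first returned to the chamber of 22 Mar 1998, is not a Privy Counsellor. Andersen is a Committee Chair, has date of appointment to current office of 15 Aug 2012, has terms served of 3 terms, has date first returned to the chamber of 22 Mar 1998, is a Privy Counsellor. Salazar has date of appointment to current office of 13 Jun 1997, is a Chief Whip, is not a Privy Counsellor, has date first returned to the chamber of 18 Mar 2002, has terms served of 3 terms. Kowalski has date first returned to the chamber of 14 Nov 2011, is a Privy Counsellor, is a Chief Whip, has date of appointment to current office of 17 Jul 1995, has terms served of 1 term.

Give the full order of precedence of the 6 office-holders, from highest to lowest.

Chaudhari, Amari, Salazar, Kowalski, Johansson, Andersen

By parliamentary office: Chaudhari, Amari, Salazar and Kowalski (Chief Whip); then Johansson and Andersen (Committee Chair).
Among Chaudhari, Amari, Salazar and Kowalski, by date of appointment to current office (later first): Chaudhari (24 Apr 2002) before Amari (13 Dec 1999) before Salazar (13 Jun 1997) before Kowalski (17 Jul 1995).
Johansson and Andersen both have date of appointment to current office 15 Aug 2012, so the next rule applies.
Johansson and Andersen both have date first returned to the chamber 22 Mar 1998, so the next rule applies.
Among Johansson and Andersen, by terms served (higher first): Johansson (6 terms) before Andersen (3 terms).
Full order: Chaudhari, Amari, Salazar, Kowalski, Johansson, Andersen.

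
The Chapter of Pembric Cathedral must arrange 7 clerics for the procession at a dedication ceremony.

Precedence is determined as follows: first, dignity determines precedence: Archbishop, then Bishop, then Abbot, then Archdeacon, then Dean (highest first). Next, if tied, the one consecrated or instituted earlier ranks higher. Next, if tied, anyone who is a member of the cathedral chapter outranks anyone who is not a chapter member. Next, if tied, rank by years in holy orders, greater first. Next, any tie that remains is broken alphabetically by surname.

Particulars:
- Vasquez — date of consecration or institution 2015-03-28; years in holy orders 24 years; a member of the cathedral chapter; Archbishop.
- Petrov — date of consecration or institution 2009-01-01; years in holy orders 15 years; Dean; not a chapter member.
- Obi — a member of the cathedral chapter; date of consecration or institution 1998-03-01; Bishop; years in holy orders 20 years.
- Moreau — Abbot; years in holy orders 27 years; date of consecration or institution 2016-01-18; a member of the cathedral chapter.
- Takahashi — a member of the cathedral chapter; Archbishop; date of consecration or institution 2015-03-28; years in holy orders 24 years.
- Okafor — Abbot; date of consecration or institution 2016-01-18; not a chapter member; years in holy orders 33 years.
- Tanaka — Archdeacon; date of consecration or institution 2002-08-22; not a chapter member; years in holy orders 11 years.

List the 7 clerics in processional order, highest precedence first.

By dignity: Takahashi and Vasquez (Archbishop); then Obi (Bishop); then Moreau and Okafor (Abbot); then Tanaka (Archdeacon); then Petrov (Dean).
Takahashi and Vasquez both have date of consecration or institution 2015-03-28, so the next rule applies.
Takahashi and Vasquez are each a member of the cathedral chapter, so the next rule applies.
Takahashi and Vasquez both have years in holy orders 24 years, so the next rule applies.
Among Takahashi and Vasquez, alphabetically by surname: Takahashi before Vasquez.
Moreau and Okafor both have date of consecration or institution 2016-01-18, so the next rule applies.
Among Moreau and Okafor, a member of the cathedral chapter before not a chapter member: Moreau (a member of the cathedral chapter) before Okafor (not a chapter member).
Full order: Takahashi, Vasquez, Obi, Moreau, Okafor, Tanaka, Petrov.

Takahashi, Vasquez, Obi, Moreau, Okafor, Tanaka, Petrov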